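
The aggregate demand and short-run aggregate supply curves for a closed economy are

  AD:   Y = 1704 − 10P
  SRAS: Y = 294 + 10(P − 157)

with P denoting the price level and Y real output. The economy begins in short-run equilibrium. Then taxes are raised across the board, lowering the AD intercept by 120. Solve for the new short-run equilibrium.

P = 143, Y = 154

This is a negative demand shock: AD shifts left.
New AD: Y = 1584 − 10P.
SRAS can be written Y = 10P − 1276.
Set AD = SRAS: 1584 − 10P = 10P − 1276, so 2860 = 20P and P = 143.
Y = 1584 − 10·143 = 154.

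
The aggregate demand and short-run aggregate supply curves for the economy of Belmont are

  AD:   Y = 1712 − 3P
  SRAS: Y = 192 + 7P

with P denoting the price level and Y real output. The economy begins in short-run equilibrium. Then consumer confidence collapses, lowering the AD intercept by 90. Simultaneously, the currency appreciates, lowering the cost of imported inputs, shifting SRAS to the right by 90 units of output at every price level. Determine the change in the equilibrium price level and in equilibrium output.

After both shocks: AD is Y = 1622 − 3P and SRAS is Y = 282 + 7P.
Setting them equal: 1340 = 10P, so P = 134.
Y = 1622 − 3·134 = 1220.
Initially P = 152, Y = 1256, so ΔP = -18 and ΔY = -36.

ΔP = -18, ΔY = -36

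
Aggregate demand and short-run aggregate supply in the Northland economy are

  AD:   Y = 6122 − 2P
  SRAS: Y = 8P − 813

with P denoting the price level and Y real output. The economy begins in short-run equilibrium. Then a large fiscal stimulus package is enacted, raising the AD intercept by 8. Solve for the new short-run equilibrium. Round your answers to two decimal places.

P = 694.30, Y = 4741.40

This is a positive demand shock: AD shifts right.
New AD: Y = 6130 − 2P.
Set AD = SRAS: 6130 − 2P = 8P − 813, so 6943 = 10P and P = 694.30.
Substituting into AD, Y = 4741.40.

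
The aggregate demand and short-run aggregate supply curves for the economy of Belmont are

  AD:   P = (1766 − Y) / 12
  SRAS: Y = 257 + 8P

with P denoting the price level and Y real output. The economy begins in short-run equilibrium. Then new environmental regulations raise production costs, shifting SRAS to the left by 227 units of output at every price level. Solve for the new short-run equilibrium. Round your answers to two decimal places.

This is a negative supply shock: SRAS shifts left.
New SRAS: Y = 30 + 8P.
Set AD = SRAS: 1766 − 12P = 30 + 8P, so 1736 = 20P and P = 86.80.
Substituting into AD, Y = 724.40.

P = 86.80, Y = 724.40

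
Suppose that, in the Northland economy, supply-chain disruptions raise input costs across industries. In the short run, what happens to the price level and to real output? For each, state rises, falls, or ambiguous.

Price level: rises; output: falls

This is an adverse supply shock: SRAS shifts left.
Moving along the downward-sloping AD curve, P rises and Y falls.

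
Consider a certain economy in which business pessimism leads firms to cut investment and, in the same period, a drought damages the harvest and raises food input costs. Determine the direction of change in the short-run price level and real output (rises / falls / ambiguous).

Price level: ambiguous; output: falls

The first event is a negative demand shock: AD shifts left, which by itself pushes P down and Y down.
The second is an adverse supply shock: SRAS shifts left, which by itself pushes P up and Y down.
The two shocks push P in opposite directions, so the effect on P is ambiguous. Both shocks push Y down, so Y falls.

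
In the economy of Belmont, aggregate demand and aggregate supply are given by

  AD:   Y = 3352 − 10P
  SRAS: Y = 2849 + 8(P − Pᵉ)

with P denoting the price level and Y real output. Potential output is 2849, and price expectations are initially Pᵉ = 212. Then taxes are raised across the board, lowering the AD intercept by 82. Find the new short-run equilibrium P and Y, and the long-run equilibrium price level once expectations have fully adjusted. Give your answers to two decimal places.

Short run: P = 117.61, Y = 2093.89. Long run: P = 42.10.

AD shifts left: new AD is Y = 3270 − 10P. With Pᵉ = 212, SRAS is Y = 1153 + 8P.
Short run: 3270 − 10P = 1153 + 8P gives 2117 = 18P, so P = 117.61 and Y = 3270 − 10P = 2093.89.
Y = 2093.89 is below potential 2849; expectations adjust and SRAS shifts right until Y = 2849.
Long run: on the new AD curve, 2849 = 3270 − 10P gives P = 42.10.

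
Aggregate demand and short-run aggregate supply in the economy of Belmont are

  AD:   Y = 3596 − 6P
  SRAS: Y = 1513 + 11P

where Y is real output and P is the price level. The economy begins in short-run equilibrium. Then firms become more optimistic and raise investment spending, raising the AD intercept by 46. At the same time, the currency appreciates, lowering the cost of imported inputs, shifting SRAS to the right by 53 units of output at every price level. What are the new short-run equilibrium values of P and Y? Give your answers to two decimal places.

After both shocks: AD is Y = 3642 − 6P and SRAS is Y = 1566 + 11P.
Setting them equal: 2076 = 17P, so P = 122.12.
Substituting into AD, Y = 2909.29.

P = 122.12, Y = 2909.29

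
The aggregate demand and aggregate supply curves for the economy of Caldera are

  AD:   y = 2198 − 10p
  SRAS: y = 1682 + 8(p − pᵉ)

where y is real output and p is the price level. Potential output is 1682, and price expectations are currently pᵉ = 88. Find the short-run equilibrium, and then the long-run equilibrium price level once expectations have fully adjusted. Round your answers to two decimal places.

Short run: with pᵉ = 88, SRAS is y = 978 + 8p. Setting AD = SRAS gives 1220 = 18p, so p = 67.78 and y = 2198 − 10p = 1520.22.
Output 1520.22 is below potential 1682, so over time expected prices fall and SRAS shifts right until y returns to 1682.
Long run: y = 1682 on the AD curve gives 1682 = 2198 − 10p, so p = 51.60.

Short run: p = 67.78, y = 1520.22. Long run: p = 51.60.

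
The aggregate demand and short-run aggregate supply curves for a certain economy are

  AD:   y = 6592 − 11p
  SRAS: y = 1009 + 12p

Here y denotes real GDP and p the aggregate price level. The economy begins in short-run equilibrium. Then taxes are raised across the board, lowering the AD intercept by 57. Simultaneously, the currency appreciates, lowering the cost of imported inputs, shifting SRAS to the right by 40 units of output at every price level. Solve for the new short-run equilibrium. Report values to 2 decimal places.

After both shocks: AD is y = 6535 − 11p and SRAS is y = 1049 + 12p.
Setting them equal: 5486 = 23p, so p = 238.52.
Substituting into AD, y = 3911.26.

p = 238.52, y = 3911.26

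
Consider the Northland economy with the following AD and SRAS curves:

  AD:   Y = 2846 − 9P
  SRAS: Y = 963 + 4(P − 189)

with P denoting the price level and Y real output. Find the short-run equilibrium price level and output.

Write SRAS as Y = 963 + 4P − 756 = 207 + 4P.
Set AD = SRAS: 2846 − 9P = 207 + 4P, so 2639 = 13P and P = 203.
Then Y = 2846 − 9·203 = 1019.

P = 203, Y = 1019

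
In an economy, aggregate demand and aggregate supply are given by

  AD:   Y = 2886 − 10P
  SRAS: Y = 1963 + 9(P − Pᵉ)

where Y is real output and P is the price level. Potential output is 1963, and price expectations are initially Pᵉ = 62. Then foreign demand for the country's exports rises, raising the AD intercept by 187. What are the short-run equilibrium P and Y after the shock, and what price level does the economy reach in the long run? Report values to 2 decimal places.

Short run: P = 87.79, Y = 2195.11. Long run: P = 111.00.

AD shifts right: new AD is Y = 3073 − 10P. With Pᵉ = 62, SRAS is Y = 1405 + 9P.
Short run: 3073 − 10P = 1405 + 9P gives 1668 = 19P, so P = 87.79 and Y = 3073 − 10P = 2195.11.
Y = 2195.11 is above potential 1963; expectations adjust and SRAS shifts left until Y = 1963.
Long run: on the new AD curve, 1963 = 3073 − 10P gives P = 111.00.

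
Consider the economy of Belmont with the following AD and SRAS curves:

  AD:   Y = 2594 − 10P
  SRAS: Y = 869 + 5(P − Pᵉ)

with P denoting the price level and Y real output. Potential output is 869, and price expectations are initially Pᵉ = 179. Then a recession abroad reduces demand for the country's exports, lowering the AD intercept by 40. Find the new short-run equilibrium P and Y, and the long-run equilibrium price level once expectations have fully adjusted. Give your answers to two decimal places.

AD shifts left: new AD is Y = 2554 − 10P. With Pᵉ = 179, SRAS is Y = 5P − 26.
Short run: 2554 − 10P = 5P − 26 gives 2580 = 15P, so P = 172.00 and Y = 2554 − 10P = 834.00.
Y = 834.00 is below potential 869; expectations adjust and SRAS shifts right until Y = 869.
Long run: on the new AD curve, 869 = 2554 − 10P gives P = 168.50.

Short run: P = 172.00, Y = 834.00. Long run: P = 168.50.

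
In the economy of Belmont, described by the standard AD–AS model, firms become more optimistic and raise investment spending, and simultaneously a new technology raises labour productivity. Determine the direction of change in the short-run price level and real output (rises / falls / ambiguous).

Price level: ambiguous; output: rises

The first event is a positive demand shock: AD shifts right, which by itself pushes P up and Y up.
The second is a favourable supply shock: SRAS shifts right, which by itself pushes P down and Y up.
The two shocks push P in opposite directions, so the effect on P is ambiguous. Both shocks push Y up, so Y rises.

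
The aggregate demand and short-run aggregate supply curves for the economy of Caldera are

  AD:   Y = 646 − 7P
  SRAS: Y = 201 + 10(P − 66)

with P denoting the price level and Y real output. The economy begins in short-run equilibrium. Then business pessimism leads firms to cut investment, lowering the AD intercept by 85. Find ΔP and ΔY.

This is a negative demand shock: AD shifts left.
New AD: Y = 561 − 7P.
SRAS can be written Y = 10P − 459.
Set AD = SRAS: 561 − 7P = 10P − 459, so 1020 = 17P and P = 60.
Y = 561 − 7·60 = 141.
Initially P = 65, Y = 191, so ΔP = -5 and ΔY = -50.

ΔP = -5, ΔY = -50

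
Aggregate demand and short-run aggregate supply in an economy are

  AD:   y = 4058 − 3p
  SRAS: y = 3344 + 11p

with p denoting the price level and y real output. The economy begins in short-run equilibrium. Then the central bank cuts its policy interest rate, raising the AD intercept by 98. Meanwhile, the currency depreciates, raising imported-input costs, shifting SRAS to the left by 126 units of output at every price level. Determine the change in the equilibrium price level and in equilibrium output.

After both shocks: AD is y = 4156 − 3p and SRAS is y = 3218 + 11p.
Setting them equal: 938 = 14p, so p = 67.
y = 4156 − 3·67 = 3955.
Initially p = 51, y = 3905, so Δp = +16 and Δy = +50.

Δp = +16, Δy = +50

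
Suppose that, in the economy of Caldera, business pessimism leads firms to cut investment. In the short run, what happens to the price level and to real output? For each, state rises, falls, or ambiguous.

This is a negative demand shock: AD shifts left.
Moving along the upward-sloping SRAS curve, P falls and Y falls.

Price level: falls; output: falls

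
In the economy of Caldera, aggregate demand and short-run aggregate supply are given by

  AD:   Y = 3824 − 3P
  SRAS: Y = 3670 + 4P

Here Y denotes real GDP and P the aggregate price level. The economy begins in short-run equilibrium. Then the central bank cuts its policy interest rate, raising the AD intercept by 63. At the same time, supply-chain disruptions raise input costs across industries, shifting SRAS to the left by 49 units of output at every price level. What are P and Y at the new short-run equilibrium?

After both shocks: AD is Y = 3887 − 3P and SRAS is Y = 3621 + 4P.
Setting them equal: 266 = 7P, so P = 38.
Y = 3887 − 3·38 = 3773.

P = 38, Y = 3773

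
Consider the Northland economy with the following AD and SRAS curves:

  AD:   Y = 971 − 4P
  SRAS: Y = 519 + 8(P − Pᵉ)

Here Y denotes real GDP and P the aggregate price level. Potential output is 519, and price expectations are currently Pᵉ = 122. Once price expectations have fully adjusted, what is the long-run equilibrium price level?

Long-run P = 113

Short run: with Pᵉ = 122, SRAS is Y = 8P − 457. Setting AD = SRAS gives 1428 = 12P, so P = 119 and Y = 971 − 4·119 = 495.
Output 495 is below potential 519, so over time expected prices fall and SRAS shifts right until Y returns to 519.
Long run: Y = 519 on the AD curve gives 519 = 971 − 4P, so P = 113.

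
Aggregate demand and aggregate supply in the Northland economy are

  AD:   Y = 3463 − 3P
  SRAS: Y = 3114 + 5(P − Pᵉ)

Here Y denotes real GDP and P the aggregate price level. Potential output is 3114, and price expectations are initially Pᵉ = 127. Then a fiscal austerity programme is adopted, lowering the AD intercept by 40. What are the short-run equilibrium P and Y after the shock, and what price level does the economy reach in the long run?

Short run: P = 118, Y = 3069. Long run: P = 103.

AD shifts left: new AD is Y = 3423 − 3P. With Pᵉ = 127, SRAS is Y = 2479 + 5P.
Short run: 3423 − 3P = 2479 + 5P gives 944 = 8P, so P = 118 and Y = 3423 − 3·118 = 3069.
Y = 3069 is below potential 3114; expectations adjust and SRAS shifts right until Y = 3114.
Long run: on the new AD curve, 3114 = 3423 − 3P gives P = 103.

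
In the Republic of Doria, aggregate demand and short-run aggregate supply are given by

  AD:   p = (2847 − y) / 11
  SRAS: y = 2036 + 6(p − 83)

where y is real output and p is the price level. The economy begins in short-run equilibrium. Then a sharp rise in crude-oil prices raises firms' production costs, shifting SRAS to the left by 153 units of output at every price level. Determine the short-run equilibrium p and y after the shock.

p = 86, y = 1901

This is a negative supply shock: SRAS shifts left.
New SRAS: y = 1385 + 6p.
Set AD = SRAS: 2847 − 11p = 1385 + 6p, so 1462 = 17p and p = 86.
y = 2847 − 11·86 = 1901.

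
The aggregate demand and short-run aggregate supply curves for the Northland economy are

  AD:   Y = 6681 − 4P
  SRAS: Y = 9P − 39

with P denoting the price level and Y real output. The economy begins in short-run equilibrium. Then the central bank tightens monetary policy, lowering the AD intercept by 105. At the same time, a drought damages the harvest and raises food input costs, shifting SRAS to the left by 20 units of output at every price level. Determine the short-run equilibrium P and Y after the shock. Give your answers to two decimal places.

After both shocks: AD is Y = 6576 − 4P and SRAS is Y = 9P − 59.
Setting them equal: 6635 = 13P, so P = 510.38.
Substituting into AD, Y = 4534.46.

P = 510.38, Y = 4534.46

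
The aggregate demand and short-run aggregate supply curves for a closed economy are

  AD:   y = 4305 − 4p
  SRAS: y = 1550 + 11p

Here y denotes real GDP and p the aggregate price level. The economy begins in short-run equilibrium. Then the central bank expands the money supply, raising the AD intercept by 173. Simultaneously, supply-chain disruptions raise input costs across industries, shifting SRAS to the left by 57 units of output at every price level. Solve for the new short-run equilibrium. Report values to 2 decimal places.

After both shocks: AD is y = 4478 − 4p and SRAS is y = 1493 + 11p.
Setting them equal: 2985 = 15p, so p = 199.00.
Substituting into AD, y = 3682.00.

p = 199.00, y = 3682.00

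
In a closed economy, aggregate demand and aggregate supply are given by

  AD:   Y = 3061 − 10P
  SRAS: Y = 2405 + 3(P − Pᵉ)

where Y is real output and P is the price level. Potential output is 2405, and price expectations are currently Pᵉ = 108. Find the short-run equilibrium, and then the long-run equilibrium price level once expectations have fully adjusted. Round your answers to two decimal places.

Short run: with Pᵉ = 108, SRAS is Y = 2081 + 3P. Setting AD = SRAS gives 980 = 13P, so P = 75.38 and Y = 3061 − 10P = 2307.15.
Output 2307.15 is below potential 2405, so over time expected prices fall and SRAS shifts right until Y returns to 2405.
Long run: Y = 2405 on the AD curve gives 2405 = 3061 − 10P, so P = 65.60.

Short run: P = 75.38, Y = 2307.15. Long run: P = 65.60.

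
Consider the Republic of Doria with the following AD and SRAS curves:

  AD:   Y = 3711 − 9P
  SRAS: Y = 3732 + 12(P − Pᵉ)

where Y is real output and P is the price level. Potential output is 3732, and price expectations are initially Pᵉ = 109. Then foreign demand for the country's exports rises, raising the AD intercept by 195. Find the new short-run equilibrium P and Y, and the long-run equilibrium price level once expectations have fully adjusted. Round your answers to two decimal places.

AD shifts right: new AD is Y = 3906 − 9P. With Pᵉ = 109, SRAS is Y = 2424 + 12P.
Short run: 3906 − 9P = 2424 + 12P gives 1482 = 21P, so P = 70.57 and Y = 3906 − 9P = 3270.86.
Y = 3270.86 is below potential 3732; expectations adjust and SRAS shifts right until Y = 3732.
Long run: on the new AD curve, 3732 = 3906 − 9P gives P = 19.33.

Short run: P = 70.57, Y = 3270.86. Long run: P = 19.33.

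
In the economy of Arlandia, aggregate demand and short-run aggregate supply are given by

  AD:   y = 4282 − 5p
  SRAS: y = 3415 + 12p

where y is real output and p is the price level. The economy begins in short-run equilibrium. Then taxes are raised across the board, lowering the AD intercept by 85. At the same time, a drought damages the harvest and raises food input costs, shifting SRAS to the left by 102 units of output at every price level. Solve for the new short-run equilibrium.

After both shocks: AD is y = 4197 − 5p and SRAS is y = 3313 + 12p.
Setting them equal: 884 = 17p, so p = 52.
y = 4197 − 5·52 = 3937.

p = 52, y = 3937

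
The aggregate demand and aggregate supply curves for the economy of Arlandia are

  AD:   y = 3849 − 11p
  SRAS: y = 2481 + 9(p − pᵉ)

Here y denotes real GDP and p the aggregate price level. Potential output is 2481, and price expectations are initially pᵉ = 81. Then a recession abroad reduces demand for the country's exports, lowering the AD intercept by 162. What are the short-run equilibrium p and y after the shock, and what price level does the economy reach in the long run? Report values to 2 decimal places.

Short run: p = 96.75, y = 2622.75. Long run: p = 109.64.

AD shifts left: new AD is y = 3687 − 11p. With pᵉ = 81, SRAS is y = 1752 + 9p.
Short run: 3687 − 11p = 1752 + 9p gives 1935 = 20p, so p = 96.75 and y = 3687 − 11p = 2622.75.
y = 2622.75 is above potential 2481; expectations adjust and SRAS shifts left until y = 2481.
Long run: on the new AD curve, 2481 = 3687 − 11p gives p = 109.64.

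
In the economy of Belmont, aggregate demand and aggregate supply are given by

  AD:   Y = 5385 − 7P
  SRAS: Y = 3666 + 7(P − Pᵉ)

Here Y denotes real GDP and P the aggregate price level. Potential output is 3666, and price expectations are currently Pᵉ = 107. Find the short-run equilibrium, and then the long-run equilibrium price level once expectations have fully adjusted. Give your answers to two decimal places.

Short run: P = 176.29, Y = 4151.00. Long run: P = 245.57.

Short run: with Pᵉ = 107, SRAS is Y = 2917 + 7P. Setting AD = SRAS gives 2468 = 14P, so P = 176.29 and Y = 5385 − 7P = 4151.00.
Output 4151.00 is above potential 3666, so over time expected prices rise and SRAS shifts left until Y returns to 3666.
Long run: Y = 3666 on the AD curve gives 3666 = 5385 − 7P, so P = 245.57.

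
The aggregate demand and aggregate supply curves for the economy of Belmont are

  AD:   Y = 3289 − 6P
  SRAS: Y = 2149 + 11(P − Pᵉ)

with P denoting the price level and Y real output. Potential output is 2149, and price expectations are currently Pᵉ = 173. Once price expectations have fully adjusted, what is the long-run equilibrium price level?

Long-run P = 190

Short run: with Pᵉ = 173, SRAS is Y = 246 + 11P. Setting AD = SRAS gives 3043 = 17P, so P = 179 and Y = 3289 − 6·179 = 2215.
Output 2215 is above potential 2149, so over time expected prices rise and SRAS shifts left until Y returns to 2149.
Long run: Y = 2149 on the AD curve gives 2149 = 3289 − 6P, so P = 190.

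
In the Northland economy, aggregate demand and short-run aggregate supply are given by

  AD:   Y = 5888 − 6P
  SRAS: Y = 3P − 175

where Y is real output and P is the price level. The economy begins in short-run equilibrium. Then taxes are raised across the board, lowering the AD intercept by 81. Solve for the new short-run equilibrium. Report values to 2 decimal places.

This is a negative demand shock: AD shifts left.
New AD: Y = 5807 − 6P.
Set AD = SRAS: 5807 − 6P = 3P − 175, so 5982 = 9P and P = 664.67.
Substituting into AD, Y = 1819.00.

P = 664.67, Y = 1819.00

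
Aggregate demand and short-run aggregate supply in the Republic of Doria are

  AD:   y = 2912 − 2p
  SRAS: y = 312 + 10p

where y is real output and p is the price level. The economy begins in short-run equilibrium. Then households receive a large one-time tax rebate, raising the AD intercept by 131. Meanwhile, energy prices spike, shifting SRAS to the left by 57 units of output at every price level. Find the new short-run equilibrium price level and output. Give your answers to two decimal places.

After both shocks: AD is y = 3043 − 2p and SRAS is y = 255 + 10p.
Setting them equal: 2788 = 12p, so p = 232.33.
Substituting into AD, y = 2578.33.

p = 232.33, y = 2578.33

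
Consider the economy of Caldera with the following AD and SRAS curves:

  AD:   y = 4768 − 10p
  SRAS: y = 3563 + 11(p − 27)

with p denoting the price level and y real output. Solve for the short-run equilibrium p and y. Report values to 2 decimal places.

p = 71.52, y = 4052.76

Write SRAS as y = 3563 + 11p − 297 = 3266 + 11p.
Set AD = SRAS: 4768 − 10p = 3266 + 11p, so 1502 = 21p and p = 71.52.
Substituting into AD, y = 4768 − 10p = 4052.76.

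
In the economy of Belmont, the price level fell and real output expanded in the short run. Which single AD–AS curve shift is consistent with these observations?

SRAS shifted right

P fell and Y rose. An AD shift moves P and Y in the same direction; an SRAS shift moves them in opposite directions.
Here P and Y moved in opposite directions, so the SRAS curve shifted.
Since Y rose, SRAS shifted right.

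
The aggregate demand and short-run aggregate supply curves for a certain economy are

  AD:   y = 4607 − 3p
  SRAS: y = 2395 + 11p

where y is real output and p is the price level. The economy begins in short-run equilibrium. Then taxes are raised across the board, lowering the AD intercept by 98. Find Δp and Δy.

Δp = -7, Δy = -77

This is a negative demand shock: AD shifts left.
New AD: y = 4509 − 3p.
Set AD = SRAS: 4509 − 3p = 2395 + 11p, so 2114 = 14p and p = 151.
y = 4509 − 3·151 = 4056.
Initially p = 158, y = 4133, so Δp = -7 and Δy = -77.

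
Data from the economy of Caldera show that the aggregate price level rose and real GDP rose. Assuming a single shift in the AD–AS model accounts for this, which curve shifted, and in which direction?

AD shifted right

P rose and Y rose. An AD shift moves P and Y in the same direction; an SRAS shift moves them in opposite directions.
Here P and Y moved in the same direction, so the AD curve shifted.
Since Y rose, AD shifted right.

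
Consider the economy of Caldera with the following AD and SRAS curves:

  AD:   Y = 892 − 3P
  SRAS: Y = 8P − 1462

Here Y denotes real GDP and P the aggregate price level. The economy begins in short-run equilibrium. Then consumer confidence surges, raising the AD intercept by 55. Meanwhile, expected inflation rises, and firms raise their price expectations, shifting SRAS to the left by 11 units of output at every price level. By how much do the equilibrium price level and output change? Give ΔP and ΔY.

After both shocks: AD is Y = 947 − 3P and SRAS is Y = 8P − 1473.
Setting them equal: 2420 = 11P, so P = 220.
Y = 947 − 3·220 = 287.
Initially P = 214, Y = 250, so ΔP = +6 and ΔY = +37.

ΔP = +6, ΔY = +37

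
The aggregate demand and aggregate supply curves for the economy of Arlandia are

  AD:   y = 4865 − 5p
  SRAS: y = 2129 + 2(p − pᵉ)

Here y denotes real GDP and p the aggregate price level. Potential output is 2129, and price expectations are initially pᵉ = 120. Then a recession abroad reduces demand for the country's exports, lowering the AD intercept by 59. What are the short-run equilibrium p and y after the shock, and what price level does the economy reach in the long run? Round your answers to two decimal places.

AD shifts left: new AD is y = 4806 − 5p. With pᵉ = 120, SRAS is y = 1889 + 2p.
Short run: 4806 − 5p = 1889 + 2p gives 2917 = 7p, so p = 416.71 and y = 4806 − 5p = 2722.43.
y = 2722.43 is above potential 2129; expectations adjust and SRAS shifts left until y = 2129.
Long run: on the new AD curve, 2129 = 4806 − 5p gives p = 535.40.

Short run: p = 416.71, y = 2722.43. Long run: p = 535.40.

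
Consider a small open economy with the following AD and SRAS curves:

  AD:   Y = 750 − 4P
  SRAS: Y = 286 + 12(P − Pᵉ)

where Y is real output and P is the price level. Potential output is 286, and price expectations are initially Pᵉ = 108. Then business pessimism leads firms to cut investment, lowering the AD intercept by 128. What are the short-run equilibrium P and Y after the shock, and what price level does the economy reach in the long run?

Short run: P = 102, Y = 214. Long run: P = 84.

AD shifts left: new AD is Y = 622 − 4P. With Pᵉ = 108, SRAS is Y = 12P − 1010.
Short run: 622 − 4P = 12P − 1010 gives 1632 = 16P, so P = 102 and Y = 622 − 4·102 = 214.
Y = 214 is below potential 286; expectations adjust and SRAS shifts right until Y = 286.
Long run: on the new AD curve, 286 = 622 − 4P gives P = 84.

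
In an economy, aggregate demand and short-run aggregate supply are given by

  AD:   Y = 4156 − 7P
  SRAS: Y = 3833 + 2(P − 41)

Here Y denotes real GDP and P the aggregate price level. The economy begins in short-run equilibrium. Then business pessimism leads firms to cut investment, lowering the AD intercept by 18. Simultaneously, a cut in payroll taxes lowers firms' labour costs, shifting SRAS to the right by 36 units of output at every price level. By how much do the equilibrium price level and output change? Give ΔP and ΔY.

After both shocks: AD is Y = 4138 − 7P and SRAS is Y = 3787 + 2P.
Setting them equal: 351 = 9P, so P = 39.
Y = 4138 − 7·39 = 3865.
Initially P = 45, Y = 3841, so ΔP = -6 and ΔY = +24.

ΔP = -6, ΔY = +24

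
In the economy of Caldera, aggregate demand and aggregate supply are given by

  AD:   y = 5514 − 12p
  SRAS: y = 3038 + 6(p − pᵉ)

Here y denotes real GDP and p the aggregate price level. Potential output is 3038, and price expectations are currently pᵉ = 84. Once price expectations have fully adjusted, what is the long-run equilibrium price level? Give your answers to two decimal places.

Long-run p = 206.33

Short run: with pᵉ = 84, SRAS is y = 2534 + 6p. Setting AD = SRAS gives 2980 = 18p, so p = 165.56 and y = 5514 − 12p = 3527.33.
Output 3527.33 is above potential 3038, so over time expected prices rise and SRAS shifts left until y returns to 3038.
Long run: y = 3038 on the AD curve gives 3038 = 5514 − 12p, so p = 206.33.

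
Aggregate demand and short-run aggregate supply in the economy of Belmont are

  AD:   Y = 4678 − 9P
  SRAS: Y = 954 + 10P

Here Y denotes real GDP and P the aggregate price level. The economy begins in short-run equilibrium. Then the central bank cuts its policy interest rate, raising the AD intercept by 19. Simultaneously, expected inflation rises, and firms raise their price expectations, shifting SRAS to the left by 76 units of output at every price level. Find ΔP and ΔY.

After both shocks: AD is Y = 4697 − 9P and SRAS is Y = 878 + 10P.
Setting them equal: 3819 = 19P, so P = 201.
Y = 4697 − 9·201 = 2888.
Initially P = 196, Y = 2914, so ΔP = +5 and ΔY = -26.

ΔP = +5, ΔY = -26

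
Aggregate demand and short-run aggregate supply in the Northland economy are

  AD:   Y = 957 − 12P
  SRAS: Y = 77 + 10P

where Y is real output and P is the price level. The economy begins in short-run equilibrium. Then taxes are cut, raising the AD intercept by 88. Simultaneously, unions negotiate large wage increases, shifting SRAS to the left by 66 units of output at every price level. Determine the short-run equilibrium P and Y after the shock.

After both shocks: AD is Y = 1045 − 12P and SRAS is Y = 11 + 10P.
Setting them equal: 1034 = 22P, so P = 47.
Y = 1045 − 12·47 = 481.

P = 47, Y = 481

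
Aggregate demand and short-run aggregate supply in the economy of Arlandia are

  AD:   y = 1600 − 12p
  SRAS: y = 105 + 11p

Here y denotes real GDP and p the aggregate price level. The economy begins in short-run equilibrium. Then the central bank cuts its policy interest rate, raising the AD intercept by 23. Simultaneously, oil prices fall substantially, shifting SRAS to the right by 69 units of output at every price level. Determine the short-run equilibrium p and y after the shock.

After both shocks: AD is y = 1623 − 12p and SRAS is y = 174 + 11p.
Setting them equal: 1449 = 23p, so p = 63.
y = 1623 − 12·63 = 867.

p = 63, y = 867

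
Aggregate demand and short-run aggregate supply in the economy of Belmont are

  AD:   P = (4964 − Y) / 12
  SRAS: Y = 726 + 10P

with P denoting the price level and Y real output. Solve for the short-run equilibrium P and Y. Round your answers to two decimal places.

Rearrange AD to Y = 4964 − 12P.
Set AD = SRAS: 4964 − 12P = 726 + 10P, so 4238 = 22P and P = 192.64.
Substituting into AD, Y = 4964 − 12P = 2652.36.

P = 192.64, Y = 2652.36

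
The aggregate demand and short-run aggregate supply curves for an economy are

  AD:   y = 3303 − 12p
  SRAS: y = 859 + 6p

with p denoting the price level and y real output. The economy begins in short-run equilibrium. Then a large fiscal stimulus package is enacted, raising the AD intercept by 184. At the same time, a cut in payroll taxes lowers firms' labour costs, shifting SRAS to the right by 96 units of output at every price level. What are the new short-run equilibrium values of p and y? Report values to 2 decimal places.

After both shocks: AD is y = 3487 − 12p and SRAS is y = 955 + 6p.
Setting them equal: 2532 = 18p, so p = 140.67.
Substituting into AD, y = 1799.00.

p = 140.67, y = 1799.00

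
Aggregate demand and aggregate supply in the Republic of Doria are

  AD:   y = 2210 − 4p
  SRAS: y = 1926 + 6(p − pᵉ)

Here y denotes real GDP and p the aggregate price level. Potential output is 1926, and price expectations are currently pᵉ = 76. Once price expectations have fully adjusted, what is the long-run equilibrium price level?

Short run: with pᵉ = 76, SRAS is y = 1470 + 6p. Setting AD = SRAS gives 740 = 10p, so p = 74 and y = 2210 − 4·74 = 1914.
Output 1914 is below potential 1926, so over time expected prices fall and SRAS shifts right until y returns to 1926.
Long run: y = 1926 on the AD curve gives 1926 = 2210 − 4p, so p = 71.

Long-run p = 71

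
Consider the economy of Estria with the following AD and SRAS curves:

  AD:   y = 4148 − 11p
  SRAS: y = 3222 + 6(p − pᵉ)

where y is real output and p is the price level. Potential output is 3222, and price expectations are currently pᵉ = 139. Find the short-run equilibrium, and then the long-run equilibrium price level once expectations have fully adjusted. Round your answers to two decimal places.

Short run: with pᵉ = 139, SRAS is y = 2388 + 6p. Setting AD = SRAS gives 1760 = 17p, so p = 103.53 and y = 4148 − 11p = 3009.18.
Output 3009.18 is below potential 3222, so over time expected prices fall and SRAS shifts right until y returns to 3222.
Long run: y = 3222 on the AD curve gives 3222 = 4148 − 11p, so p = 84.18.

Short run: p = 103.53, y = 3009.18. Long run: p = 84.18.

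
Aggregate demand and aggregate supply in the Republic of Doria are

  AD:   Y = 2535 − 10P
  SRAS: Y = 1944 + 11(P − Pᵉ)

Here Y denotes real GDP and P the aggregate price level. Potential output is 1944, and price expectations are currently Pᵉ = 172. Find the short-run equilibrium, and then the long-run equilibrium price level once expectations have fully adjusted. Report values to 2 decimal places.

Short run: with Pᵉ = 172, SRAS is Y = 52 + 11P. Setting AD = SRAS gives 2483 = 21P, so P = 118.24 and Y = 2535 − 10P = 1352.62.
Output 1352.62 is below potential 1944, so over time expected prices fall and SRAS shifts right until Y returns to 1944.
Long run: Y = 1944 on the AD curve gives 1944 = 2535 − 10P, so P = 59.10.

Short run: P = 118.24, Y = 1352.62. Long run: P = 59.10.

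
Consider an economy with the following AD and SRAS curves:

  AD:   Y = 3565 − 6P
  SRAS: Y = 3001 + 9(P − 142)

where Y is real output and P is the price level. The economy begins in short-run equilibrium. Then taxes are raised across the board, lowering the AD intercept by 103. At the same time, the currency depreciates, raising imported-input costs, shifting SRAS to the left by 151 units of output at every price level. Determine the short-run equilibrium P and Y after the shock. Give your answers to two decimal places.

P = 126.00, Y = 2706.00

After both shocks: AD is Y = 3462 − 6P and SRAS is Y = 1572 + 9P.
Setting them equal: 1890 = 15P, so P = 126.00.
Substituting into AD, Y = 2706.00.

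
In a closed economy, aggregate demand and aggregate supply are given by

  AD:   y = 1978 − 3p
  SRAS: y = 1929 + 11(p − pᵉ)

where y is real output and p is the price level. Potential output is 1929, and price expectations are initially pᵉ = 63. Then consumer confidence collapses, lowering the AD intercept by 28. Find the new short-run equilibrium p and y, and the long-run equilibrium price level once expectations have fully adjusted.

AD shifts left: new AD is y = 1950 − 3p. With pᵉ = 63, SRAS is y = 1236 + 11p.
Short run: 1950 − 3p = 1236 + 11p gives 714 = 14p, so p = 51 and y = 1950 − 3·51 = 1797.
y = 1797 is below potential 1929; expectations adjust and SRAS shifts right until y = 1929.
Long run: on the new AD curve, 1929 = 1950 − 3p gives p = 7.

Short run: p = 51, y = 1797. Long run: p = 7.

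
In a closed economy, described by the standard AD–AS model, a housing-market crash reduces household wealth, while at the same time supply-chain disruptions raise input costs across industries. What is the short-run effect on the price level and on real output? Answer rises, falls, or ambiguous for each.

Price level: ambiguous; output: falls

The first event is a negative demand shock: AD shifts left, which by itself pushes P down and Y down.
The second is an adverse supply shock: SRAS shifts left, which by itself pushes P up and Y down.
The two shocks push P in opposite directions, so the effect on P is ambiguous. Both shocks push Y down, so Y falls.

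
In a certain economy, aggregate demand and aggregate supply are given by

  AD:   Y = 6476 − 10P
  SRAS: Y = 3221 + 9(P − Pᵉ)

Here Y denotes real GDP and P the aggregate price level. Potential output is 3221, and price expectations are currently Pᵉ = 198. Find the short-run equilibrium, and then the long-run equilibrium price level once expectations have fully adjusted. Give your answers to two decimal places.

Short run: P = 265.11, Y = 3824.95. Long run: P = 325.50.

Short run: with Pᵉ = 198, SRAS is Y = 1439 + 9P. Setting AD = SRAS gives 5037 = 19P, so P = 265.11 and Y = 6476 − 10P = 3824.95.
Output 3824.95 is above potential 3221, so over time expected prices rise and SRAS shifts left until Y returns to 3221.
Long run: Y = 3221 on the AD curve gives 3221 = 6476 − 10P, so P = 325.50.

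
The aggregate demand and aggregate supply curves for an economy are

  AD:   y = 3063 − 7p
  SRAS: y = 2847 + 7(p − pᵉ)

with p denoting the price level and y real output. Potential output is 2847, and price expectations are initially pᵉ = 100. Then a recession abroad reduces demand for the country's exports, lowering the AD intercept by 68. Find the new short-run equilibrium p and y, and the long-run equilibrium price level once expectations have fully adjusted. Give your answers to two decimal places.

Short run: p = 60.57, y = 2571.00. Long run: p = 21.14.

AD shifts left: new AD is y = 2995 − 7p. With pᵉ = 100, SRAS is y = 2147 + 7p.
Short run: 2995 − 7p = 2147 + 7p gives 848 = 14p, so p = 60.57 and y = 2995 − 7p = 2571.00.
y = 2571.00 is below potential 2847; expectations adjust and SRAS shifts right until y = 2847.
Long run: on the new AD curve, 2847 = 2995 − 7p gives p = 21.14.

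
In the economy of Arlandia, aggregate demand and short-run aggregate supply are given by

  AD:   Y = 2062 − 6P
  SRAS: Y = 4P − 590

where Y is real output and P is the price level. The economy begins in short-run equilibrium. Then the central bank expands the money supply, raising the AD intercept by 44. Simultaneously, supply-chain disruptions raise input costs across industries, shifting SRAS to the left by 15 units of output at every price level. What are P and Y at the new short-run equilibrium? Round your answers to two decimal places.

P = 271.10, Y = 479.40

After both shocks: AD is Y = 2106 − 6P and SRAS is Y = 4P − 605.
Setting them equal: 2711 = 10P, so P = 271.10.
Substituting into AD, Y = 479.40.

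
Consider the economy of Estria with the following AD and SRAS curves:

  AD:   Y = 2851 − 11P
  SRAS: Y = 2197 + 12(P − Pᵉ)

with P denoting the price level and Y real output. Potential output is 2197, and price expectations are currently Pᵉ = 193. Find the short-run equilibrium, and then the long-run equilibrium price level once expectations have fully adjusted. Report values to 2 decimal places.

Short run: P = 129.13, Y = 1430.57. Long run: P = 59.45.

Short run: with Pᵉ = 193, SRAS is Y = 12P − 119. Setting AD = SRAS gives 2970 = 23P, so P = 129.13 and Y = 2851 − 11P = 1430.57.
Output 1430.57 is below potential 2197, so over time expected prices fall and SRAS shifts right until Y returns to 2197.
Long run: Y = 2197 on the AD curve gives 2197 = 2851 − 11P, so P = 59.45.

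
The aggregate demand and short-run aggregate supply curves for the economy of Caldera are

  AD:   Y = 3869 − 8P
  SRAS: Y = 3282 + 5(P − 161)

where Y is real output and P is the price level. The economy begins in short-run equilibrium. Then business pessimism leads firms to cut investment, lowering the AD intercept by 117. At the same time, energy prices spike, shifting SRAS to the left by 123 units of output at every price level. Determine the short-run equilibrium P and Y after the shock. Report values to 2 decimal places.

After both shocks: AD is Y = 3752 − 8P and SRAS is Y = 2354 + 5P.
Setting them equal: 1398 = 13P, so P = 107.54.
Substituting into AD, Y = 2891.69.

P = 107.54, Y = 2891.69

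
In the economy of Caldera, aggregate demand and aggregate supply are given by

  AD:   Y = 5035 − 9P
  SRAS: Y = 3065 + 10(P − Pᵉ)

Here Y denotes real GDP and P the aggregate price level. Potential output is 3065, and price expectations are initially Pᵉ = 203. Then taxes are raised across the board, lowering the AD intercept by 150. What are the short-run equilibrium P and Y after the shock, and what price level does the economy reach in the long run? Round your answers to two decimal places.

Short run: P = 202.63, Y = 3061.32. Long run: P = 202.22.

AD shifts left: new AD is Y = 4885 − 9P. With Pᵉ = 203, SRAS is Y = 1035 + 10P.
Short run: 4885 − 9P = 1035 + 10P gives 3850 = 19P, so P = 202.63 and Y = 4885 − 9P = 3061.32.
Y = 3061.32 is below potential 3065; expectations adjust and SRAS shifts right until Y = 3065.
Long run: on the new AD curve, 3065 = 4885 − 9P gives P = 202.22.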